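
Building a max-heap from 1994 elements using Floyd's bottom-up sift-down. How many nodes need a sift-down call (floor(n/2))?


In a heap of 1994 elements (0-indexed array):
  Last element index: 1993
  Parent of last element: floor((1993 - 1) / 2) = 996
  Internal nodes: indices 0 to 996
  Count = floor(1994/2) = 997


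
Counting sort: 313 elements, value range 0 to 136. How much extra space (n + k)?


n = 313 (output array)
k = 137 (count array for 137 distinct values)
Extra space = 313 + 137 = 450


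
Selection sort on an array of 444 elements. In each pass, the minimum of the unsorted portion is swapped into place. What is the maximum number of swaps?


Selection sort performs one swap per pass:
  Pass 1: find min in positions 0 to 443, swap with position 0
  Pass 2: find min in positions 1 to 443, swap with position 1
  Pass 3: find min in positions 2 to 443, swap with position 2
  Pass 4: find min in positions 3 to 443, swap with position 3
  Pass 5: find min in positions 4 to 443, swap with position 4
  ... (438 more passes)
Total passes (and swaps) = n - 1 = 444 - 1 = 443


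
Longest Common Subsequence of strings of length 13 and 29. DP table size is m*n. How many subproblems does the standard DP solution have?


DP table indexed by positions in both strings.
First string: 13 positions
Second string: 29 positions
Total = 13 * 29 = 377


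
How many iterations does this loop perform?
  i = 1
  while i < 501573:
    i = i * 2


The loop variable doubles each iteration:
i = 1 -> 2 -> 4 -> 8 -> 16 -> 32 -> 64 -> 128 -> 256 -> 512 -> 1024 -> 2048 -> 4096 -> 8192 -> 16384 -> 32768 -> 65536 -> 131072 -> 262144 -> 524288 (stop, 524288 >= 501573)
Number of doublings = ceil(log2(501573)) = 19


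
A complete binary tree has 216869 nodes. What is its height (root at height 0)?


In a complete binary tree, level k holds nodes 2^k .. 2^(k+1)-1 (1-indexed).
Height = floor(log2(n)) = floor(log2(216869)) = 17
Check: 2^17 = 131072 <= 216869 < 262144 = 2^18


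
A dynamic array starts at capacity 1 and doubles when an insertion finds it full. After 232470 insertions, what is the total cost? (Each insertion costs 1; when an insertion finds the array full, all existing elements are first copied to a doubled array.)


Insertion cost: 232470 (one per element)
Resizes occur just before inserting elements 2, 3, 5, 9, ...
Elements copied at each resize: 1 + 2 + 4 + 8 + 16 + 32 + 64 + 128 + 256 + 512 + 1024 + 2048 + 4096 + 8192 + 16384 + 32768 + 65536 + 131072
Sum of copies = 262143 (geometric series: 2^k - 1)
Total = 232470 + 262143 = 494613


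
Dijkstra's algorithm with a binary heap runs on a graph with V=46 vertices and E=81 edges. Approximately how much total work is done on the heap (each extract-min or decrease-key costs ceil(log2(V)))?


Dijkstra with a binary heap: each vertex is extracted once, each edge may relax once.
Each heap operation costs O(log V).
V + E = 46 + 81 = 127
ceil(log2(46)) = 6 (since 2^5 = 32 < 46 <= 64 = 2^6)
Total heap work = (V+E) * ceil(log2(V)) = 127 * 6 = 762


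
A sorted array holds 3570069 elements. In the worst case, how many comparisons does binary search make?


Halving sequence: 3570069 -> 1785034 -> 892517 -> 446258 -> 223129 -> 111564 -> 55782 -> 27891 -> 13945 -> 6972 -> 3486 -> 1743 -> 871 -> 435 -> 217 -> 108 -> 54 -> 27 -> 13 -> 6 -> 3 -> 1
Number of halvings = 21
Max comparisons = 21 + 1 = 22


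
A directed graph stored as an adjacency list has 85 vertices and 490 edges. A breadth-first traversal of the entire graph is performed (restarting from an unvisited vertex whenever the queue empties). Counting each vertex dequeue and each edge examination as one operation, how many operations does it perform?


A full BFS traversal dequeues each vertex once and examines each edge once.
Vertex visits: 85
Edge visits: 490
V + E = 85 + 490 = 575


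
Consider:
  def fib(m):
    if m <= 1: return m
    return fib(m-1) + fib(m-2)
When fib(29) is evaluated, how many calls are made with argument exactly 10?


Let N(m) = number of times fib(m) is called while evaluating fib(29).
N(29) = 1 (the initial call).
N(28) = 1 (only fib(29) calls it).
For 1 <= m <= 27: fib(m) is called by fib(m+1) and fib(m+2), so
  N(m) = N(m+1) + N(m+2).
fib(0) is called only by fib(2), so N(0) = N(2).
Walk down from m=29:
  N(29)=1, N(28)=1, N(27)=2, N(26)=3, N(25)=5, N(24)=8, N(23)=13, N(22)=21, N(21)=34, N(20)=55, N(19)=89, N(18)=144, N(17)=233, N(16)=377, N(15)=610, N(14)=987, N(13)=1597, N(12)=2584, N(11)=4181, N(10)=6765
N(10) = 6765


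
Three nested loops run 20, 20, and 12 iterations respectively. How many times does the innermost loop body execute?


Loop 1 (outermost): 20 iterations
Loop 2 (middle): 20 iterations per outer
Loop 3 (innermost): 12 iterations per middle
Total = 20 * 20 * 12 = 4800


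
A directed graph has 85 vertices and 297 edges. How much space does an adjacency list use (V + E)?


Adjacency list: one list head per vertex + one entry per edge
Vertex heads: 85
Edge entries: 297
Total = 85 + 297 = 382


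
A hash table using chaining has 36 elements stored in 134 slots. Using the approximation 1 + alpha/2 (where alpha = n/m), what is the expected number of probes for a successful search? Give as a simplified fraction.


Load factor alpha = n/m = 36/134
Expected probes = 1 + alpha/2 = 1 + 36/(2*134)
= 1 + 36/268
= 268/268 + 36/268
= 304/268
Simplify: 76/67


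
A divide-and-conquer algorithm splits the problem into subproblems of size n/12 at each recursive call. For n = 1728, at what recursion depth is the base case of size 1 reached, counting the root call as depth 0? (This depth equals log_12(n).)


At each depth, the problem size is divided by 12:
  Depth 0: problem size = 1728
  Depth 1: problem size = 144
  Depth 2: problem size = 12
  Depth 3: problem size = 1 (base case)
The base case is reached at depth log_12(1728) = 3 (the tree has 4 levels counting depth 0, but the depth asked for is 3).
Recursion depth = 3


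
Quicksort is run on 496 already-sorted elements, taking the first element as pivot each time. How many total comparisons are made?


Sum of comparisons per partition:
495 + 494 + ... + 1 + 0
= 496 * (496 - 1) / 2
= 496 * 495 / 2
= 122760


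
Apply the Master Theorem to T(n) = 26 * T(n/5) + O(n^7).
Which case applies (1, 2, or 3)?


The Master Theorem: T(n) = a*T(n/b) + O(n^c)
  a = 26, b = 5, c = 7
log_b(a) = log_5(26) ~ 2.024
Compare b^c with a: 5^7 = 78125 > 26, so c > log_b(a).
Since c > log_b(a), Case 3 applies.
T(n) = O(n^7)
Master Theorem case = 3


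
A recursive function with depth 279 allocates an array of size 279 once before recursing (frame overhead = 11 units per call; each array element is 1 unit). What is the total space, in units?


Array allocation: 279 units (allocated once)
Stack frames: 279 deep * 11 per frame = 3069 units
Total = 279 + 3069 = 3348


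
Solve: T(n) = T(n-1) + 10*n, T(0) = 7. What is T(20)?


Expanding the recurrence:
T(20) = T(19) + 10*20
       = T(18) + 10*19 + 10*20
       ...
       = T(0) + 10*(1 + 2 + ... + 20)
       = 7 + 10 * 20*21/2
       = 7 + 10 * 210
       = 7 + 2100 = 2107


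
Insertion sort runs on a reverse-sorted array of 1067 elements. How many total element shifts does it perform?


Sum of shifts = 1 + 2 + 3 + ... + 1066
= 1067 * 1066 / 2
= 1137422 / 2
= 568711


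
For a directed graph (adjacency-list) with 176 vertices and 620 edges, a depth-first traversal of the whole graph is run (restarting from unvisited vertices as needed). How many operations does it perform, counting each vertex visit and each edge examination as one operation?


A full DFS traversal visits each vertex once and examines each edge once.
V = 176
E = 620
Sum = 176 + 620 = 796


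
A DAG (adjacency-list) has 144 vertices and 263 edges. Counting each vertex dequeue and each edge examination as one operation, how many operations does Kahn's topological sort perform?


V = 144 (vertex processing)
E = 263 (edge processing)
V + E = 144 + 263 = 407


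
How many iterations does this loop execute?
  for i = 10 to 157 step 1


The loop variable i takes values starting at 10 and increments by 1 each iteration.
Sequence: i = 10, 11, 12, 13, 14, 15, 16, 17, 18, ...
The upper bound 157 is inclusive, so the count is floor((last - first) / step) + 1:
floor((157 - 10) / 1) + 1 = floor(147/1) + 1 = 147 + 1 = 148


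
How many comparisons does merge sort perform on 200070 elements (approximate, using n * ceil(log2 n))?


Recursion depth: ceil(log2(200070)) = 18
Each recursion level merges n = 200070 elements
Total = 200070 * 18 = 3601260


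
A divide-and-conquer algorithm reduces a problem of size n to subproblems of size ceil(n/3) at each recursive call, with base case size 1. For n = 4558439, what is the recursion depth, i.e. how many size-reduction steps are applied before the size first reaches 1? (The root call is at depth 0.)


Each step divides the size by 3 (rounding up); after k steps the size is ceil(n/3^k), which equals 1 exactly when 3^k >= n.
So the depth is the smallest k with 3^k >= 4558439, i.e. ceil(log_3(4558439)).
3^13 = 1594323 < 4558439 <= 4782969 = 3^14
Recursion depth = 14


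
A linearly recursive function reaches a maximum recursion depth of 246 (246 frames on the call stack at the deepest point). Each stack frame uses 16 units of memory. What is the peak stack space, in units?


Maximum recursion depth = 246 frames
Memory per frame = 16 units
Total stack space = depth * frame_size
= 246 * 16 = 3936


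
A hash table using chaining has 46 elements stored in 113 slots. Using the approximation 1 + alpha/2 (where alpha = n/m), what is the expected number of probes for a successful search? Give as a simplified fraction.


Load factor alpha = n/m = 46/113
Expected probes = 1 + alpha/2 = 1 + 46/(2*113)
= 1 + 46/226
= 226/226 + 46/226
= 272/226
Simplify: 136/113


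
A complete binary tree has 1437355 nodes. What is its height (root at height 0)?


In a complete binary tree, level k holds nodes 2^k .. 2^(k+1)-1 (1-indexed).
Height = floor(log2(n)) = floor(log2(1437355)) = 20
Check: 2^20 = 1048576 <= 1437355 < 2097152 = 2^21


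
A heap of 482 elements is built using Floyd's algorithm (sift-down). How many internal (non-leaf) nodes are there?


Leaf nodes occupy roughly half the array.
Sift-down is called for each internal node, starting from the last one.
Internal nodes = floor(n/2) = floor(482/2) = 241


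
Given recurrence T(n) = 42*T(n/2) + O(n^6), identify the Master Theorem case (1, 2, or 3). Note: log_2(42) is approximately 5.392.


Master Theorem parameters: a=42, b=2, c=6
log_b(a) = 5.392
Compare b^c with a: 2^6 = 64 > 42, so c > log_b(a).
Comparing c=6 vs log_b(a)=5.392:
6 > 5.392 => Case 3
Result: T(n) = O(n^6)
Master Theorem case = 3


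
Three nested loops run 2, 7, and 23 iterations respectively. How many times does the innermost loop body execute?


Loop 1 (outermost): 2 iterations
Loop 2 (middle): 7 iterations per outer
Loop 3 (innermost): 23 iterations per middle
Total = 2 * 7 * 23 = 322


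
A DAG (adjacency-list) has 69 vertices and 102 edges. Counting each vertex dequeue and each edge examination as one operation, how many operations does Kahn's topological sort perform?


V = 69 (vertex processing)
E = 102 (edge processing)
V + E = 69 + 102 = 171


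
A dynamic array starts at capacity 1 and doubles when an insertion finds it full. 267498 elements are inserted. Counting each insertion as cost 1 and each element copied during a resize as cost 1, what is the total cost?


n = 267498
Insertion costs: 267498
Resizes copy 1, 2, 4, ... up to the largest power of 2 that is <= n-1 = 267497, i.e. 262144.
Copy costs = 1 + 2 + 4 + 8 + 16 + 32 + 64 + 128 + 256 + 512 + 1024 + 2048 + 4096 + 8192 + 16384 + 32768 + 65536 + 131072 + 262144 = 524287
Total = 267498 + 524287 = 791785


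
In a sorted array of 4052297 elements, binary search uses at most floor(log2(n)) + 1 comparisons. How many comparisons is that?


Halving sequence: 4052297 -> 2026148 -> 1013074 -> 506537 -> 253268 -> 126634 -> 63317 -> 31658 -> 15829 -> 7914 -> 3957 -> 1978 -> 989 -> 494 -> 247 -> 123 -> 61 -> 30 -> 15 -> 7 -> 3 -> 1
Number of halvings = 21
Max comparisons = 21 + 1 = 22


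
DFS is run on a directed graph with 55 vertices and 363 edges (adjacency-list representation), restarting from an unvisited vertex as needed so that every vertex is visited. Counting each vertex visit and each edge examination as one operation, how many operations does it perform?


A full DFS traversal processes each vertex exactly once (push/pop on stack).
Each directed edge is examined once.
V = 55, E = 363
V + E = 418


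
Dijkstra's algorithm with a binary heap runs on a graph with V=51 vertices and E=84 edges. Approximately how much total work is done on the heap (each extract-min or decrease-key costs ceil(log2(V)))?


Dijkstra with a binary heap: each vertex is extracted once, each edge may relax once.
Each heap operation costs O(log V).
V + E = 51 + 84 = 135
ceil(log2(51)) = 6 (since 2^5 = 32 < 51 <= 64 = 2^6)
Total heap work = (V+E) * ceil(log2(V)) = 135 * 6 = 810


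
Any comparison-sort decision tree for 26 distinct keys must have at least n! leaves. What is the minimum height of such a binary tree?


A binary decision tree of height h has at most 2^h leaves and needs at least n! of them, so h >= ceil(log2(n!)).
Compute 26! as a running product:
  x2 = 2, x3 = 6, x4 = 24, x5 = 120
  x6 = 720, x7 = 5040, x8 = 40320, x9 = 362880
  x10 = 3628800, x11 = 39916800, x12 = 479001600, x13 = 6227020800
  x14 = 87178291200, x15 = 1307674368000, x16 = 20922789888000, x17 = 355687428096000
  x18 = 6402373705728000, x19 = 121645100408832000, x20 = 2432902008176640000, x21 = 51090942171709440000
  x22 = 1124000727777607680000, x23 = 25852016738884976640000, x24 = 620448401733239439360000, x25 = 15511210043330985984000000
  x26 = 403291461126605635584000000
26! = 403291461126605635584000000
Bracket between powers of 2:
  2^88 = 309485009821345068724781056 < 403291461126605635584000000 <= 618970019642690137449562112 = 2^89
So ceil(log2(26!)) = 89


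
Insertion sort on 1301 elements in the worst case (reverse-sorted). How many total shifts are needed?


In the worst case (reverse-sorted), each element shifts past all previous:
  Element 1: 1 shifts
  Element 2: 2 shifts
  Element 3: 3 shifts
  Element 4: 4 shifts
  Element 5: 5 shifts
  ...
  Element 1300: 1300 shifts
Total = 1 + 2 + ... + 1300
= 1301*(1301-1)/2 = 845650


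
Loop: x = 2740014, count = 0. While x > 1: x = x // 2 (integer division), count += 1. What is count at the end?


The variable x halves each step:
x = 2740014 -> 1370007 -> 685003 -> 342501 -> 171250 -> 85625 -> 42812 -> 21406 -> 10703 -> 5351 -> 2675 -> 1337 -> 668 -> 334 -> 167 -> 83 -> 41 -> 20 -> 10 -> 5 -> 2 -> 1
Number of halvings = floor(log2(2740014)) = 21


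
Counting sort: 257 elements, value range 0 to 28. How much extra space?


n = 257 (output array)
k = 29 (count array for 29 distinct values)
Extra space = 257 + 29 = 286


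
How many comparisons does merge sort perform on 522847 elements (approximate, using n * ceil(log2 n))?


Recursion depth: ceil(log2(522847)) = 19
Each recursion level merges n = 522847 elements
Total = 522847 * 19 = 9934093


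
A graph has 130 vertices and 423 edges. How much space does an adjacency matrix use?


Adjacency matrix: V x V grid of entries
Space = V^2 = 130^2 = 130 * 130 = 16900


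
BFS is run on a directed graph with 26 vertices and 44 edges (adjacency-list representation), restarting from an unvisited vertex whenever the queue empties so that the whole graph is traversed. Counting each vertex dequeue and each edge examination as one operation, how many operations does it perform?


A full BFS traversal dequeues each vertex exactly once and examines each directed edge exactly once.
V = 26 (vertex processing cost)
E = 44 (edge examination cost)
Total operations proportional to V + E = 26 + 44 = 70


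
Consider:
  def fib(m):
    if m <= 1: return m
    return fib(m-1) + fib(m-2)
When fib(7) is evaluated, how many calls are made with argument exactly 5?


Let N(m) = number of times fib(m) is called while evaluating fib(7).
N(7) = 1 (the initial call).
N(6) = 1 (only fib(7) calls it).
For 1 <= m <= 5: fib(m) is called by fib(m+1) and fib(m+2), so
  N(m) = N(m+1) + N(m+2).
fib(0) is called only by fib(2), so N(0) = N(2).
Walk down from m=7:
  N(7)=1, N(6)=1, N(5)=2
N(5) = 2


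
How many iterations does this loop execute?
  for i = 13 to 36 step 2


The loop variable i takes values starting at 13 and increments by 2 each iteration.
Sequence: i = 13, 15, 17, 19, 21, 23, 25, 27, 29, ...
The upper bound 36 is inclusive, so the count is floor((last - first) / step) + 1:
floor((36 - 13) / 2) + 1 = floor(23/2) + 1 = 11 + 1 = 12


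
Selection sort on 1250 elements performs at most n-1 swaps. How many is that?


Each of the 1249 passes places one element in its final position.
Pass 1: swap minimum into position 0
Pass 2: swap minimum of remaining into position 1
...
Pass 1249: last two elements, one swap
Maximum swaps = 1250 - 1 = 1249


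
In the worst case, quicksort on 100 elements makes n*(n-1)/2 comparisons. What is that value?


Sum of comparisons per partition:
99 + 98 + ... + 1 + 0
= 100 * (100 - 1) / 2
= 100 * 99 / 2
= 4950


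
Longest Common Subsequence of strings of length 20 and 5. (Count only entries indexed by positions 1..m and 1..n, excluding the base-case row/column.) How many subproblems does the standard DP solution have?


DP table indexed by positions in both strings.
First string: 20 positions
Second string: 5 positions
Total = 20 * 5 = 100


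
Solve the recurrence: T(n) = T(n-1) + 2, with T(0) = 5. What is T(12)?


Unrolling the recurrence:
T(12) = T(11) + 2
       = T(10) + 2 + 2
       = T(9) + 2*3
       ...
       = T(0) + 2*12
       = 5 + 24 = 29


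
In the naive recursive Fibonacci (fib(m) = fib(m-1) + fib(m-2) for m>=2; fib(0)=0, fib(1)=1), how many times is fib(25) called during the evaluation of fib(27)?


Let N(m) = number of times fib(m) is called while evaluating fib(27).
N(27) = 1 (the initial call).
N(26) = 1 (only fib(27) calls it).
For 1 <= m <= 25: fib(m) is called by fib(m+1) and fib(m+2), so
  N(m) = N(m+1) + N(m+2).
fib(0) is called only by fib(2), so N(0) = N(2).
Walk down from m=27:
  N(27)=1, N(26)=1, N(25)=2
N(25) = 2


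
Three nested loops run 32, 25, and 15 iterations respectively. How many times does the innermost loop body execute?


Loop 1 (outermost): 32 iterations
Loop 2 (middle): 25 iterations per outer
Loop 3 (innermost): 15 iterations per middle
Total = 32 * 25 * 15 = 12000


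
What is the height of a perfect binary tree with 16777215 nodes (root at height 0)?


A perfect binary tree with 16777215 nodes:
  16777215 = 2^24 - 1
  Levels: 0, 1, ..., 23
  Height = 23


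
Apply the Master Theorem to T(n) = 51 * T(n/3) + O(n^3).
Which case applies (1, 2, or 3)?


The Master Theorem: T(n) = a*T(n/b) + O(n^c)
  a = 51, b = 3, c = 3
log_b(a) = log_3(51) ~ 3.579
Compare b^c with a: 3^3 = 27 < 51, so c < log_b(a).
Since c < log_b(a), Case 1 applies.
T(n) = O(n^(log_3 51)) ~ O(n^3.579)
Master Theorem case = 1


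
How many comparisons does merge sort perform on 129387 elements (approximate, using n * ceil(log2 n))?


Recursion depth: ceil(log2(129387)) = 17
Each recursion level merges n = 129387 elements
Total = 129387 * 17 = 2199579


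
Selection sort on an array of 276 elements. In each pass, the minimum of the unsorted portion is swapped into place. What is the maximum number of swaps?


Selection sort performs one swap per pass:
  Pass 1: find min in positions 0 to 275, swap with position 0
  Pass 2: find min in positions 1 to 275, swap with position 1
  Pass 3: find min in positions 2 to 275, swap with position 2
  Pass 4: find min in positions 3 to 275, swap with position 3
  Pass 5: find min in positions 4 to 275, swap with position 4
  ... (270 more passes)
Total passes (and swaps) = n - 1 = 276 - 1 = 275


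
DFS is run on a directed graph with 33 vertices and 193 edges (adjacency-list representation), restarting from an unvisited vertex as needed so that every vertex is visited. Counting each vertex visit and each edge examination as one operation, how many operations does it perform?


A full DFS traversal processes each vertex exactly once (push/pop on stack).
Each directed edge is examined once.
V = 33, E = 193
V + E = 226


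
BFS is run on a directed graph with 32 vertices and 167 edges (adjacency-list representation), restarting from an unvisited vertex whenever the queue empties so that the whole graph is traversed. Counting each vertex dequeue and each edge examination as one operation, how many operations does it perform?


A full BFS traversal dequeues each vertex exactly once and examines each directed edge exactly once.
V = 32 (vertex processing cost)
E = 167 (edge examination cost)
Total operations proportional to V + E = 32 + 167 = 199


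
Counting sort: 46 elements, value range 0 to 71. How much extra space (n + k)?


n = 46 (output array)
k = 72 (count array for 72 distinct values)
Extra space = 46 + 72 = 118


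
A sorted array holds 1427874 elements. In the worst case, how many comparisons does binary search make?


Halving sequence: 1427874 -> 713937 -> 356968 -> 178484 -> 89242 -> 44621 -> 22310 -> 11155 -> 5577 -> 2788 -> 1394 -> 697 -> 348 -> 174 -> 87 -> 43 -> 21 -> 10 -> 5 -> 2 -> 1
Number of halvings = 20
Max comparisons = 20 + 1 = 21


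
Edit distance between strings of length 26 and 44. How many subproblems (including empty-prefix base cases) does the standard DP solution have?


The table includes base cases (empty prefixes).
Rows: (m+1) = 27
Columns: (n+1) = 45
Total = 27 * 45 = 1215


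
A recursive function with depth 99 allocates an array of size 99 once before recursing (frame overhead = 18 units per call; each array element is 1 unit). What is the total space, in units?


Array allocation: 99 units (allocated once)
Stack frames: 99 deep * 18 per frame = 1782 units
Total = 99 + 1782 = 1881


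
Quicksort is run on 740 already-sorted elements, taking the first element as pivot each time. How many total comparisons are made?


Sum of comparisons per partition:
739 + 738 + ... + 1 + 0
= 740 * (740 - 1) / 2
= 740 * 739 / 2
= 273430


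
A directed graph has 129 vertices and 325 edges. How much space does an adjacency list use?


Adjacency list: one list head per vertex + one entry per edge
Vertex heads: 129
Edge entries: 325
Total = 129 + 325 = 454


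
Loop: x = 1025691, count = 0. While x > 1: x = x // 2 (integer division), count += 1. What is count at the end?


The variable x halves each step:
x = 1025691 -> 512845 -> 256422 -> 128211 -> 64105 -> 32052 -> 16026 -> 8013 -> 4006 -> 2003 -> 1001 -> 500 -> 250 -> 125 -> 62 -> 31 -> 15 -> 7 -> 3 -> 1
Number of halvings = floor(log2(1025691)) = 19


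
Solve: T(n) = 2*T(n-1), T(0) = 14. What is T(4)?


Unrolling:
T(4) = 2*T(3) = 2^2*T(2) = ... = 2^4*T(0)
= 2^4 * 14
= 16 * 14 = 224


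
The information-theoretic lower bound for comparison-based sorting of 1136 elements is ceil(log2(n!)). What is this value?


A binary decision tree of height h has at most 2^h leaves and needs at least n! of them, so h >= ceil(log2(n!)).
1136! is far too large to multiply out, so use Stirling's series:
  ln(n!) ~ n ln n - n + (1/2) ln(2 pi n) + 1/(12n)  (error below 1/(360 n^3), negligible here)
  ln(1136) = 7.0352686
  n ln n = 1136 * 7.0352686 = 7992.0651
  (1/2) ln(2 pi * 1136) = (1/2) ln(7137.6985) = 4.4366
  1/(12*1136) = 0.0001
  ln(1136!) ~ 7992.0651 - 1136 + 4.4366 + 0.0001 = 6860.5018
Convert to base 2: log2(1136!) = 6860.5018 / ln 2 = 6860.5018 / 0.69314718 = 9897.6119
ceil(9897.6119) = 9898


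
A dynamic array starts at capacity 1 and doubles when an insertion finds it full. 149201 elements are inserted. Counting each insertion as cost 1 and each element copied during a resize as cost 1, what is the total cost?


n = 149201
Insertion costs: 149201
Resizes copy 1, 2, 4, ... up to the largest power of 2 that is <= n-1 = 149200, i.e. 131072.
Copy costs = 1 + 2 + 4 + 8 + 16 + 32 + 64 + 128 + 256 + 512 + 1024 + 2048 + 4096 + 8192 + 16384 + 32768 + 65536 + 131072 = 262143
Total = 149201 + 262143 = 411344


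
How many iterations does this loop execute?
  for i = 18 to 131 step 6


The loop variable i takes values starting at 18 and increments by 6 each iteration.
Sequence: i = 18, 24, 30, 36, 42, 48, 54, 60, 66, ...
The upper bound 131 is inclusive, so the count is floor((last - first) / step) + 1:
floor((131 - 18) / 6) + 1 = floor(113/6) + 1 = 18 + 1 = 19


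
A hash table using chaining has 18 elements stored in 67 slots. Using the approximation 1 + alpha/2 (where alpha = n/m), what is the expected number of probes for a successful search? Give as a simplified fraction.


Load factor alpha = n/m = 18/67
Expected probes = 1 + alpha/2 = 1 + 18/(2*67)
= 1 + 18/134
= 134/134 + 18/134
= 152/134
Simplify: 76/67


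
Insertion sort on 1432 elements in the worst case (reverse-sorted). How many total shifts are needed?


In the worst case (reverse-sorted), each element shifts past all previous:
  Element 1: 1 shifts
  Element 2: 2 shifts
  Element 3: 3 shifts
  Element 4: 4 shifts
  Element 5: 5 shifts
  ...
  Element 1431: 1431 shifts
Total = 1 + 2 + ... + 1431
= 1432*(1432-1)/2 = 1024596


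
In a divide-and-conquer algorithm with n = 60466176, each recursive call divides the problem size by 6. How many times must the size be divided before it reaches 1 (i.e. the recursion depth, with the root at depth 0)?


Number of divisions = log_6(60466176)
Sizes: 60466176 -> 10077696 -> 1679616 -> 279936 -> 46656 -> 7776 -> 1296 -> 216 -> 36 -> 6 -> 1 (10 divisions)
Recursion depth = 10


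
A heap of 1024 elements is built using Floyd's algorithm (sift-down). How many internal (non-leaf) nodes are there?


Leaf nodes occupy roughly half the array.
Sift-down is called for each internal node, starting from the last one.
Internal nodes = floor(n/2) = floor(1024/2) = 512


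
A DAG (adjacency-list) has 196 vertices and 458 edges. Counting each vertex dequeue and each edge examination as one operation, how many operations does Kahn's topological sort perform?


V = 196 (vertex processing)
E = 458 (edge processing)
V + E = 196 + 458 = 654


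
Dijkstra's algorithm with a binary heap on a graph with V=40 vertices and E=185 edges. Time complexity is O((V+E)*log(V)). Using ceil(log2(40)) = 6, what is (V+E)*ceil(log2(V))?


Dijkstra with a binary heap: each vertex is extracted once, each edge may relax once.
Each heap operation costs O(log V).
V + E = 40 + 185 = 225
ceil(log2(40)) = 6 (since 2^5 = 32 < 40 <= 64 = 2^6)
Total heap work = (V+E) * ceil(log2(V)) = 225 * 6 = 1350


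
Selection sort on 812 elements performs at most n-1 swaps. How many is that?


Each of the 811 passes places one element in its final position.
Pass 1: swap minimum into position 0
Pass 2: swap minimum of remaining into position 1
...
Pass 811: last two elements, one swap
Maximum swaps = 812 - 1 = 811


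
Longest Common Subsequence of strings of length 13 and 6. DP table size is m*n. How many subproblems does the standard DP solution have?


DP table indexed by positions in both strings.
First string: 13 positions
Second string: 6 positions
Total = 13 * 6 = 78


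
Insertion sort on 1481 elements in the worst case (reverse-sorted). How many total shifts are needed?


In the worst case (reverse-sorted), each element shifts past all previous:
  Element 1: 1 shifts
  Element 2: 2 shifts
  Element 3: 3 shifts
  Element 4: 4 shifts
  Element 5: 5 shifts
  ...
  Element 1480: 1480 shifts
Total = 1 + 2 + ... + 1480
= 1481*(1481-1)/2 = 1095940


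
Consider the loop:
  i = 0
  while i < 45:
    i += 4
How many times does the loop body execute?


Starting at i = 0, each iteration adds 4.
Iterations until i >= 45:
  Iteration 1: i = 0 -> i = 4
  Iteration 2: i = 4 -> i = 8
  Iteration 3: i = 8 -> i = 12
  Iteration 4: i = 12 -> i = 16
  Iteration 5: i = 16 -> i = 20
  Iteration 6: i = 20 -> i = 24
  Iteration 7: i = 24 -> i = 28
  Iteration 8: i = 28 -> i = 32
  ... continuing ...
Total iterations = ceil(45/4) = 12


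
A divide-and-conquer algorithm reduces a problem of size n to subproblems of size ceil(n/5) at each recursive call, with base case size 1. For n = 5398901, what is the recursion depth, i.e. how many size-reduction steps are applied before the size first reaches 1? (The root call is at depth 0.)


Each step divides the size by 5 (rounding up); after k steps the size is ceil(n/5^k), which equals 1 exactly when 5^k >= n.
So the depth is the smallest k with 5^k >= 5398901, i.e. ceil(log_5(5398901)).
5^9 = 1953125 < 5398901 <= 9765625 = 5^10
Recursion depth = 10


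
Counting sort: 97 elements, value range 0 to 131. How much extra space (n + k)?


n = 97 (output array)
k = 132 (count array for 132 distinct values)
Extra space = 97 + 132 = 229


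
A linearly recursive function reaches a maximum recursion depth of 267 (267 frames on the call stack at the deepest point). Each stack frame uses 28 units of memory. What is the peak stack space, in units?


Maximum recursion depth = 267 frames
Memory per frame = 28 units
Total stack space = depth * frame_size
= 267 * 28 = 7476


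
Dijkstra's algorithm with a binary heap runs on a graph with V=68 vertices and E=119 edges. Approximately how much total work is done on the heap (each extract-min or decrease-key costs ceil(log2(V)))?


Dijkstra with a binary heap: each vertex is extracted once, each edge may relax once.
Each heap operation costs O(log V).
V + E = 68 + 119 = 187
ceil(log2(68)) = 7 (since 2^6 = 64 < 68 <= 128 = 2^7)
Total heap work = (V+E) * ceil(log2(V)) = 187 * 7 = 1309


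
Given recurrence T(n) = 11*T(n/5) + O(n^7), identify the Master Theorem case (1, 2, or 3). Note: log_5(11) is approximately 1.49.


Master Theorem parameters: a=11, b=5, c=7
log_b(a) = 1.49
Compare b^c with a: 5^7 = 78125 > 11, so c > log_b(a).
Comparing c=7 vs log_b(a)=1.49:
7 > 1.49 => Case 3
Result: T(n) = O(n^7)
Master Theorem case = 3


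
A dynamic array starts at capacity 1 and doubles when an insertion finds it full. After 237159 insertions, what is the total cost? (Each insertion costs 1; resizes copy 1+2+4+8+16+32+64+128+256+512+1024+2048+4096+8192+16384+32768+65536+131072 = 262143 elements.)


Insertion cost: 237159 (one per element)
Resizes occur just before inserting elements 2, 3, 5, 9, ...
Elements copied at each resize: 1 + 2 + 4 + 8 + 16 + 32 + 64 + 128 + 256 + 512 + 1024 + 2048 + 4096 + 8192 + 16384 + 32768 + 65536 + 131072
Sum of copies = 262143 (geometric series: 2^k - 1)
Total = 237159 + 262143 = 499302


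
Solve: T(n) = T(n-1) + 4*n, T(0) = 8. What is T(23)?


Expanding the recurrence:
T(23) = T(22) + 4*23
       = T(21) + 4*22 + 4*23
       ...
       = T(0) + 4*(1 + 2 + ... + 23)
       = 8 + 4 * 23*24/2
       = 8 + 4 * 276
       = 8 + 1104 = 1112


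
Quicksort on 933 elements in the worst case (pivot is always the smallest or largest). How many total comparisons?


In the worst case, each partition step picks the worst pivot:
  Partition 1: 932 comparisons (n-1 elements to compare)
  Partition 2: 931 comparisons
  Partition 3: 930 comparisons
  Partition 4: 929 comparisons
  Partition 5: 928 comparisons
  ...
  Last partition: 0 comparisons
Total = (n-1) + (n-2) + ... + 1 + 0 = n*(n-1)/2
= 933*932/2 = 434778


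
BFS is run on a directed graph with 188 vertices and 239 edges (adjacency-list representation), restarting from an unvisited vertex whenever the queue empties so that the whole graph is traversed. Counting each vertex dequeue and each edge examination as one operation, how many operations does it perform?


A full BFS traversal dequeues each vertex exactly once and examines each directed edge exactly once.
V = 188 (vertex processing cost)
E = 239 (edge examination cost)
Total operations proportional to V + E = 188 + 239 = 427


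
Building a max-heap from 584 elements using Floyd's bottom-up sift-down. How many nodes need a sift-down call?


In a heap of 584 elements (0-indexed array):
  Last element index: 583
  Parent of last element: floor((583 - 1) / 2) = 291
  Internal nodes: indices 0 to 291
  Count = floor(584/2) = 292


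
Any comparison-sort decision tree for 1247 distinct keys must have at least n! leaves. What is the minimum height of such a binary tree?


A binary decision tree of height h has at most 2^h leaves and needs at least n! of them, so h >= ceil(log2(n!)).
1247! is far too large to multiply out, so use Stirling's series:
  ln(n!) ~ n ln n - n + (1/2) ln(2 pi n) + 1/(12n)  (error below 1/(360 n^3), negligible here)
  ln(1247) = 7.1284959
  n ln n = 1247 * 7.1284959 = 8889.2344
  (1/2) ln(2 pi * 1247) = (1/2) ln(7835.1321) = 4.4832
  1/(12*1247) = 0.0001
  ln(1247!) ~ 8889.2344 - 1247 + 4.4832 + 0.0001 = 7646.7177
Convert to base 2: log2(1247!) = 7646.7177 / ln 2 = 7646.7177 / 0.69314718 = 11031.8817
ceil(11031.8817) = 11032


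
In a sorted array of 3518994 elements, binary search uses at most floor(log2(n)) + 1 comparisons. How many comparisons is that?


Halving sequence: 3518994 -> 1759497 -> 879748 -> 439874 -> 219937 -> 109968 -> 54984 -> 27492 -> 13746 -> 6873 -> 3436 -> 1718 -> 859 -> 429 -> 214 -> 107 -> 53 -> 26 -> 13 -> 6 -> 3 -> 1
Number of halvings = 21
Max comparisons = 21 + 1 = 22


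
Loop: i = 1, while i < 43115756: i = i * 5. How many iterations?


i multiplies by 5 each step:
i = 1 -> 5 -> 25 -> 125 -> 625 -> 3125 -> 15625 -> 78125 -> 390625 -> 1953125 -> 9765625 -> 48828125 (stop)
Iterations = ceil(log_5(43115756)) = 11


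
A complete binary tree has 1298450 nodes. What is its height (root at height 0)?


In a complete binary tree, level k holds nodes 2^k .. 2^(k+1)-1 (1-indexed).
Height = floor(log2(n)) = floor(log2(1298450)) = 20
Check: 2^20 = 1048576 <= 1298450 < 2097152 = 2^21


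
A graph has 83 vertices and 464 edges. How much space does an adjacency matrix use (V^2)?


Adjacency matrix: V x V grid of entries
Space = V^2 = 83^2 = 83 * 83 = 6889


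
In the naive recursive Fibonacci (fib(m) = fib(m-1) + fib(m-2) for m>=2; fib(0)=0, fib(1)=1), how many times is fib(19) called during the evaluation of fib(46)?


Let N(m) = number of times fib(m) is called while evaluating fib(46).
N(46) = 1 (the initial call).
N(45) = 1 (only fib(46) calls it).
For 1 <= m <= 44: fib(m) is called by fib(m+1) and fib(m+2), so
  N(m) = N(m+1) + N(m+2).
fib(0) is called only by fib(2), so N(0) = N(2).
Walk down from m=46:
  N(46)=1, N(45)=1, N(44)=2, N(43)=3, N(42)=5, N(41)=8, N(40)=13, N(39)=21, N(38)=34, N(37)=55, N(36)=89, N(35)=144, N(34)=233, N(33)=377, N(32)=610, N(31)=987, N(30)=1597, N(29)=2584, N(28)=4181, N(27)=6765, N(26)=10946, N(25)=17711, N(24)=28657, N(23)=46368, N(22)=75025, N(21)=121393, N(20)=196418, N(19)=317811
N(19) = 317811


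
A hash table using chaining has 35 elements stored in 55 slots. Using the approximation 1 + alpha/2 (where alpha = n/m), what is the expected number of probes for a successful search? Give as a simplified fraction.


Load factor alpha = n/m = 35/55
Expected probes = 1 + alpha/2 = 1 + 35/(2*55)
= 1 + 35/110
= 110/110 + 35/110
= 145/110
Simplify: 29/22


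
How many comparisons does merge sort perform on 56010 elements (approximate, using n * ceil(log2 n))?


Recursion depth: ceil(log2(56010)) = 16
Each recursion level merges n = 56010 elements
Total = 56010 * 16 = 896160


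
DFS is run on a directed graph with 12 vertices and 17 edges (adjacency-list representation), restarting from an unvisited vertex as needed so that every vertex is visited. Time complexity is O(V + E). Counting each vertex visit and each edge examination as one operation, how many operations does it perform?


A full DFS traversal processes each vertex exactly once (push/pop on stack).
Each directed edge is examined once.
V = 12, E = 17
V + E = 29


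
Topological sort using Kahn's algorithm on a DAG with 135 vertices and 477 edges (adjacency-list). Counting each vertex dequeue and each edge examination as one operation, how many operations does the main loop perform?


Kahn's algorithm:
  1. Compute in-degrees: O(V + E)
  2. Process queue: each vertex dequeued once (O(V))
     each edge examined once (O(E))
Total = V + E = 135 + 477 = 612


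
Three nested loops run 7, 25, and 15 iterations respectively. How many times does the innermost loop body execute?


Loop 1 (outermost): 7 iterations
Loop 2 (middle): 25 iterations per outer
Loop 3 (innermost): 15 iterations per middle
Total = 7 * 25 * 15 = 2625


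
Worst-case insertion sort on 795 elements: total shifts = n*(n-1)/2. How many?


Sum of shifts = 1 + 2 + 3 + ... + 794
= 795 * 794 / 2
= 631230 / 2
= 315615


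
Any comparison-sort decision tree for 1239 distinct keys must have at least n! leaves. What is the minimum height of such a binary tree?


A binary decision tree of height h has at most 2^h leaves and needs at least n! of them, so h >= ceil(log2(n!)).
1239! is far too large to multiply out, so use Stirling's series:
  ln(n!) ~ n ln n - n + (1/2) ln(2 pi n) + 1/(12n)  (error below 1/(360 n^3), negligible here)
  ln(1239) = 7.1220599
  n ln n = 1239 * 7.1220599 = 8824.2322
  (1/2) ln(2 pi * 1239) = (1/2) ln(7784.8666) = 4.4800
  1/(12*1239) = 0.0001
  ln(1239!) ~ 8824.2322 - 1239 + 4.4800 + 0.0001 = 7589.7123
Convert to base 2: log2(1239!) = 7589.7123 / ln 2 = 7589.7123 / 0.69314718 = 10949.6403
ceil(10949.6403) = 10950


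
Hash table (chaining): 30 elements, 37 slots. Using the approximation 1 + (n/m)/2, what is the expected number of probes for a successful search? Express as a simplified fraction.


Computing expected probes:
alpha = 30/37
= 1 + alpha/2
= 1 + 30/(2*37)
= (2*37 + 30) / (2*37)
= 104/74 = 52/37


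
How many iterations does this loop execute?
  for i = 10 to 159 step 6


The loop variable i takes values starting at 10 and increments by 6 each iteration.
Sequence: i = 10, 16, 22, 28, 34, 40, 46, 52, 58, ...
The upper bound 159 is inclusive, so the count is floor((last - first) / step) + 1:
floor((159 - 10) / 6) + 1 = floor(149/6) + 1 = 24 + 1 = 25


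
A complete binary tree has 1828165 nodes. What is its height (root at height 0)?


In a complete binary tree, level k holds nodes 2^k .. 2^(k+1)-1 (1-indexed).
Height = floor(log2(n)) = floor(log2(1828165)) = 20
Check: 2^20 = 1048576 <= 1828165 < 2097152 = 2^21


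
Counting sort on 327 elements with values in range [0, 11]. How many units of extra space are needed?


Output array size: 327 (to store sorted result)
Count array size: 12 (one slot per possible value, range 0 to 11)
Total extra space = 327 + 12 = 339


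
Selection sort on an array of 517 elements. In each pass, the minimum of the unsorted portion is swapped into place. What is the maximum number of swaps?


Selection sort performs one swap per pass:
  Pass 1: find min in positions 0 to 516, swap with position 0
  Pass 2: find min in positions 1 to 516, swap with position 1
  Pass 3: find min in positions 2 to 516, swap with position 2
  Pass 4: find min in positions 3 to 516, swap with position 3
  Pass 5: find min in positions 4 to 516, swap with position 4
  ... (511 more passes)
Total passes (and swaps) = n - 1 = 517 - 1 = 516


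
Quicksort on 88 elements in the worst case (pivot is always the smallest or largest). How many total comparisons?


In the worst case, each partition step picks the worst pivot:
  Partition 1: 87 comparisons (n-1 elements to compare)
  Partition 2: 86 comparisons
  Partition 3: 85 comparisons
  Partition 4: 84 comparisons
  Partition 5: 83 comparisons
  ...
  Last partition: 0 comparisons
Total = (n-1) + (n-2) + ... + 1 + 0 = n*(n-1)/2
= 88*87/2 = 3828
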